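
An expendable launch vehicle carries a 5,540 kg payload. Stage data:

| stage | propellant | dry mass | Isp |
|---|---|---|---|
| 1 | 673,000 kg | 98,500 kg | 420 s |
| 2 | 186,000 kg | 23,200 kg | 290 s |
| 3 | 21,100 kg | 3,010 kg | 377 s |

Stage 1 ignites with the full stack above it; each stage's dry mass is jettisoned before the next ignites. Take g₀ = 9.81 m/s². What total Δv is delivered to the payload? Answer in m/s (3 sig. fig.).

Δv ≈ 13400 m/s

Ignition mass of stage 1 = 673,000+98,500 + 186,000+23,200 + 21,100+3,010 + 5,540 = 1,010,350 kg.
Stage 1: m₀ = 1,010,350 kg, m_f = 1,010,350 − 673,000 = 337,350 kg; Δv = 420×9.81×ln(2.995) = 4120.2×1.0969 ≈ 4520 m/s.
Stage 2: m₀ = 238,850 kg, m_f = 238,850 − 186,000 = 52,850 kg; Δv = 290×9.81×ln(4.519) = 2844.9×1.5084 ≈ 4291 m/s.
Stage 3: m₀ = 29,650 kg, m_f = 29,650 − 21,100 = 8,550 kg; Δv = 377×9.81×ln(3.468) = 3698.4×1.2435 ≈ 4599 m/s.
Total Δv = 4520 + 4291 + 4599 = 13410 m/s.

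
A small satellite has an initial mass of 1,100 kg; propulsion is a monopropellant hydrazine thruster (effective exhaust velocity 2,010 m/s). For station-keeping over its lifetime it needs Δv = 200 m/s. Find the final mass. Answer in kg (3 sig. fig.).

m₀/m_f = exp(Δv / v_e) = exp(200 / 2010.0) = exp(0.0995) = 1.1046.
m_f = m₀ / 1.1046 = 1,100 / 1.1046 = 995.836 kg.

final mass ≈ 996 kg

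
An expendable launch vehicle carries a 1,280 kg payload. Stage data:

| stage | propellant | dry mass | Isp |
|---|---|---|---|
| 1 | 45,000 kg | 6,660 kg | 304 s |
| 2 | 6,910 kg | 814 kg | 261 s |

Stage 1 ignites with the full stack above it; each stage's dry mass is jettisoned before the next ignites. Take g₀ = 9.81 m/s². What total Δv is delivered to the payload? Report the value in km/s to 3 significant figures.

Ignition mass of stage 1 = 45,000+6,660 + 6,910+814 + 1,280 = 60,664 kg.
Stage 1: m₀ = 60,664 kg, m_f = 60,664 − 45,000 = 15,664 kg; Δv = 304×9.81×ln(3.873) = 2982.2×1.3540 ≈ 4038 m/s.
Stage 2: m₀ = 9,004 kg, m_f = 9,004 − 6,910 = 2,094 kg; Δv = 261×9.81×ln(4.3) = 2560.4×1.4586 ≈ 3735 m/s.
Total Δv = 4038 + 3735 = 7773 m/s.

Δv ≈ 7.77 km/s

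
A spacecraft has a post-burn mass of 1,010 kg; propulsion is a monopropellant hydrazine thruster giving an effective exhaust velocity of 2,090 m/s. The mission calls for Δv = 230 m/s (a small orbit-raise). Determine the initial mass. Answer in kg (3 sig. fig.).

initial mass ≈ 1130 kg

m₀/m_f = exp(Δv / v_e) = exp(230 / 2090.0) = exp(0.1100) = 1.1163.
m₀ = m_f × 1.1163 = 1,010 × 1.1163 = 1,127.46 kg.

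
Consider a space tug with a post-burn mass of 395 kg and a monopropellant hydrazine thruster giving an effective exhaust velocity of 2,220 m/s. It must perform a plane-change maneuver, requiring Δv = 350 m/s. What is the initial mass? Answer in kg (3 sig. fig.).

Rocket equation: m₀/m_f = exp(Δv / v_e) = exp(350 / 2220.0) = exp(0.1577) = 1.1708.
m₀ = m_f × 1.1708 = 395 × 1.1708 = 462.466 kg.

initial mass ≈ 462 kg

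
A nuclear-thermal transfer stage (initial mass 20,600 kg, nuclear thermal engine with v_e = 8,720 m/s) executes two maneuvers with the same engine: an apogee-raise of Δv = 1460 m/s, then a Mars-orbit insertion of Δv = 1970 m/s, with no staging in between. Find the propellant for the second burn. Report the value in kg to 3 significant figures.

After the first burn: m = 20600 × exp(−1460/8720.0) = 20600 × 0.84583 = 17,424.1 kg.
After the second burn: m = 17,424.1 × exp(−1970/8720.0) = 17,424.1 × 0.79778 = 13,900.6 kg.
Second-burn propellant = 17,424.1 − 13,900.6 = 3,523.5 kg.

propellant for the second burn ≈ 3520 kg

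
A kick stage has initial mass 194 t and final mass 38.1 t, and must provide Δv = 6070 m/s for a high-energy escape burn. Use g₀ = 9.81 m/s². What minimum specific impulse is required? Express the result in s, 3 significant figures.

ln(m₀/m_f) = ln(194000/38100) = ln(5.092) = 1.6276.
v_e = Δv / ln(m₀/m_f) = 6070 / 1.6276 = 3729.3 m/s.
Isp = v_e / g₀ = 3729.3 / 9.81 = 380.2 s.

Isp ≈ 380 s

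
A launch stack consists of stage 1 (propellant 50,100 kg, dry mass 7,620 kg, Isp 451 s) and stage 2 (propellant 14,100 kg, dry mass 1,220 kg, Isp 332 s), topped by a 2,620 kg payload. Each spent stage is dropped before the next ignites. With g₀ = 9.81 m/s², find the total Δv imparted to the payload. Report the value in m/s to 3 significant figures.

Δv ≈ 9820 m/s

Ignition mass of stage 1 = 50,100+7,620 + 14,100+1,220 + 2,620 = 75,660 kg.
Stage 1: m₀ = 75,660 kg, m_f = 75,660 − 50,100 = 25,560 kg; Δv = 451×9.81×ln(2.96) = 4424.3×1.0852 ≈ 4801 m/s.
Stage 2: m₀ = 17,940 kg, m_f = 17,940 − 14,100 = 3,840 kg; Δv = 332×9.81×ln(4.672) = 3256.9×1.5416 ≈ 5021 m/s.
Total Δv = 4801 + 5021 = 9822 m/s.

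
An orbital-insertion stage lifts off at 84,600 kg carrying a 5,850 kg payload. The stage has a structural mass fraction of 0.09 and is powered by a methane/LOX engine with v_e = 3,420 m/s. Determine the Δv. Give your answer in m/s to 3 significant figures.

Δv ≈ 6420 m/s

Stage wet mass = m₀ − payload = 84,600 − 5,850 = 78,750 kg.
Stage dry mass = ε × stage wet mass = 0.09 × 78,750 = 7,087.5 kg.
Burnout mass m_f = stage dry + payload = 7,087.5 + 5,850 = 12,937.5 kg.
By the Tsiolkovsky rocket equation, Δv = v_e · ln(84,600/12,937.5) = 3420.0 × ln(6.539) = 3420.0 × 1.8778 ≈ 6422 m/s.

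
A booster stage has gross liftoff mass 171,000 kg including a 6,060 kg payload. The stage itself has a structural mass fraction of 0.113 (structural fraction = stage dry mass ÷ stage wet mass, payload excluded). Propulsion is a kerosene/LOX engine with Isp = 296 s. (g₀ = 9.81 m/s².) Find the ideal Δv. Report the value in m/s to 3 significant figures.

Stage wet mass = m₀ − payload = 171,000 − 6,060 = 164,940 kg.
Stage dry mass = ε × stage wet mass = 0.113 × 164,940 = 18,638.2 kg.
Burnout mass m_f = stage dry + payload = 18,638.2 + 6,060 = 24,698.2 kg.
v_e = Isp · g₀ = 296 × 9.81 = 2903.8 m/s.
Using Δv = v_e ln(m₀/m_f): Δv = v_e · ln(171,000/24,698.2) = 2903.8 × ln(6.924) = 2903.8 × 1.9349 ≈ 5619 m/s.

Δv ≈ 5620 m/s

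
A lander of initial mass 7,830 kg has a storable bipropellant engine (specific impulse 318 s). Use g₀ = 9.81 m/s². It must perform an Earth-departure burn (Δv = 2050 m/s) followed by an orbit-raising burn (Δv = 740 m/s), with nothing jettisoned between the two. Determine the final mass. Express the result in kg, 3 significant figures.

final mass ≈ 3200 kg

v_e = Isp · g₀ = 318 × 9.81 = 3119.6 m/s.
After the first burn: m = 7830 × exp(−2050/3119.6) = 7830 × 0.51833 = 4,058.52 kg.
After the second burn: m = 4,058.52 × exp(−740/3119.6) = 4,058.52 × 0.78882 = 3,201.44 kg.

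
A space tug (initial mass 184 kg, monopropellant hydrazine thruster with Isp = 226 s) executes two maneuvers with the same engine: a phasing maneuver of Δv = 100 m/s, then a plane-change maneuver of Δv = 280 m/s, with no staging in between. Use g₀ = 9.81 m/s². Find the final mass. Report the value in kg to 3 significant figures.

final mass ≈ 155 kg

v_e = Isp · g₀ = 226 × 9.81 = 2217.1 m/s.
After the first burn: m = 184 × exp(−100/2217.1) = 184 × 0.95590 = 175.886 kg.
After the second burn: m = 175.886 × exp(−280/2217.1) = 175.886 × 0.88136 = 155.019 kg.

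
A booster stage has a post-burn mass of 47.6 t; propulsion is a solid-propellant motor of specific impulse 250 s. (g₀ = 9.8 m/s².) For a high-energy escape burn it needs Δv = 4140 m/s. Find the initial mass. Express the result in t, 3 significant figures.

initial mass ≈ 258 t

v_e = Isp · g₀ = 250 × 9.8 = 2450.0 m/s.
By the Tsiolkovsky rocket equation, m₀/m_f = exp(Δv / v_e) = exp(4140 / 2450.0) = exp(1.6898) = 5.4184.
m₀ = m_f × 5.4184 = 47.6 × 5.4184 = 257.916 t.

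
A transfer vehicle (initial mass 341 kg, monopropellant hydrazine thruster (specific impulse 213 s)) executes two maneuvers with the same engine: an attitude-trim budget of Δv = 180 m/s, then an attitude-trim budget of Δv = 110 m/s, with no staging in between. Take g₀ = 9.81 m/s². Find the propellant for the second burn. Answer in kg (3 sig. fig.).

v_e = Isp · g₀ = 213 × 9.81 = 2089.5 m/s.
After the first burn: m = 341 × exp(−180/2089.5) = 341 × 0.91746 = 312.854 kg.
After the second burn: m = 312.854 × exp(−110/2089.5) = 312.854 × 0.94872 = 296.811 kg.
Second-burn propellant = 312.854 − 296.811 = 16.043 kg.

propellant for the second burn ≈ 16.0 kg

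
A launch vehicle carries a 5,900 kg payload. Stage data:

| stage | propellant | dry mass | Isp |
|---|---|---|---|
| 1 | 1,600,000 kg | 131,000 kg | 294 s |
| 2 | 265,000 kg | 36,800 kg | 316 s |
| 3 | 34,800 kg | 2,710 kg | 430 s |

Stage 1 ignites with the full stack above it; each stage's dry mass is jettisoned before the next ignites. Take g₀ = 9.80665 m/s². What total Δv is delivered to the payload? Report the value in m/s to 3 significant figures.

Δv ≈ 15600 m/s

Ignition mass of stage 1 = 1,600,000+131,000 + 265,000+36,800 + 34,800+2,710 + 5,900 = 2,076,210 kg.
Stage 1: m₀ = 2,076,210 kg, m_f = 2,076,210 − 1,600,000 = 476,210 kg; Δv = 294×9.80665×ln(4.36) = 2883.2×1.4724 ≈ 4245 m/s.
Stage 2: m₀ = 345,210 kg, m_f = 345,210 − 265,000 = 80,210 kg; Δv = 316×9.80665×ln(4.304) = 3098.9×1.4595 ≈ 4523 m/s.
Stage 3: m₀ = 43,410 kg, m_f = 43,410 − 34,800 = 8,610 kg; Δv = 430×9.80665×ln(5.042) = 4216.9×1.6178 ≈ 6822 m/s.
Total Δv = 4245 + 4523 + 6822 = 15590 m/s.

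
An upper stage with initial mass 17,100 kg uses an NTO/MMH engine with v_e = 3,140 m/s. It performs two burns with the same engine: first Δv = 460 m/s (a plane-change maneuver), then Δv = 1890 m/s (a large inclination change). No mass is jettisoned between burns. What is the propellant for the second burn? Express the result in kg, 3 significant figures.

propellant for the second burn ≈ 6680 kg

After the first burn: m = 17100 × exp(−460/3140.0) = 17100 × 0.86373 = 14,769.8 kg.
After the second burn: m = 14,769.8 × exp(−1890/3140.0) = 14,769.8 × 0.54776 = 8,090.31 kg.
Second-burn propellant = 14,769.8 − 8,090.31 = 6,679.49 kg.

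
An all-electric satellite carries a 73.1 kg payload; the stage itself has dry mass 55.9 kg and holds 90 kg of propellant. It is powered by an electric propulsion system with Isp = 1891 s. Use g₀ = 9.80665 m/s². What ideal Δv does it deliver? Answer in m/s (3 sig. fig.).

v_e = Isp · g₀ = 1891 × 9.80665 = 18544.4 m/s.
m₀ = payload + dry + propellant = 73.1 + 55.9 + 90 = 219 kg.
m_f = payload + dry = 73.1 + 55.9 = 129 kg.
Using Δv = v_e ln(m₀/m_f): Δv = v_e · ln(m₀/m_f) = 18544.4 × ln(1.698) = 18544.4 × 0.5293 ≈ 9814.8 m/s.

Δv ≈ 9810 m/s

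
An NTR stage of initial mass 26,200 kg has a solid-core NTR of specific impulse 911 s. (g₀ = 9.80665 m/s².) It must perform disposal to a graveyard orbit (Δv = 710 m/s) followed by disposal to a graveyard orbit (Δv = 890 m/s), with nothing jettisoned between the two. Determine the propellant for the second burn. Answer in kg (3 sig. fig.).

v_e = Isp · g₀ = 911 × 9.80665 = 8933.9 m/s.
After the first burn: m = 26200 × exp(−710/8933.9) = 26200 × 0.92360 = 24,198.3 kg.
After the second burn: m = 24,198.3 × exp(−890/8933.9) = 24,198.3 × 0.90518 = 21,903.8 kg.
Second-burn propellant = 24,198.3 − 21,903.8 = 2,294.5 kg.

propellant for the second burn ≈ 2290 kg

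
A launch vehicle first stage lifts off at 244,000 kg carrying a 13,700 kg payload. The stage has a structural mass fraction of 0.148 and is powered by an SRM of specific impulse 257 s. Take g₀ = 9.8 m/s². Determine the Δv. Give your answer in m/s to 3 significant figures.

Stage wet mass = m₀ − payload = 244,000 − 13,700 = 230,300 kg.
Stage dry mass = ε × stage wet mass = 0.148 × 230,300 = 34,084.4 kg.
Burnout mass m_f = stage dry + payload = 34,084.4 + 13,700 = 47,784.4 kg.
v_e = Isp · g₀ = 257 × 9.8 = 2518.6 m/s.
By the Tsiolkovsky rocket equation, Δv = v_e · ln(244,000/47,784.4) = 2518.6 × ln(5.106) = 2518.6 × 1.6305 ≈ 4106 m/s.

Δv ≈ 4110 m/s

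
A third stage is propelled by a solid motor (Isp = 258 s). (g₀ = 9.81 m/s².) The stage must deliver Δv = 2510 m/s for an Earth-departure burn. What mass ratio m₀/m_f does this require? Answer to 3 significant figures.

mass ratio ≈ 2.70

v_e = Isp · g₀ = 258 × 9.81 = 2531.0 m/s.
m₀/m_f = exp(Δv / v_e) = exp(2510 / 2531.0) = exp(0.9917) = 2.6958.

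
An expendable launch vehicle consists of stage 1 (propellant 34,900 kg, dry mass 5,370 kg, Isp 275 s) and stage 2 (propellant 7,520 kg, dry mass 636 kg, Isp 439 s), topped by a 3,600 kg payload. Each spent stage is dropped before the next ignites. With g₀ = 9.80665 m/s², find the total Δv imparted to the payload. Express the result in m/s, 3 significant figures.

Ignition mass of stage 1 = 34,900+5,370 + 7,520+636 + 3,600 = 52,026 kg.
Stage 1: m₀ = 52,026 kg, m_f = 52,026 − 34,900 = 17,126 kg; Δv = 275×9.80665×ln(3.038) = 2696.8×1.1111 ≈ 2997 m/s.
Stage 2: m₀ = 11,756 kg, m_f = 11,756 − 7,520 = 4,236 kg; Δv = 439×9.80665×ln(2.775) = 4305.1×1.0207 ≈ 4394 m/s.
Total Δv = 2997 + 4394 = 7391 m/s.

Δv ≈ 7390 m/s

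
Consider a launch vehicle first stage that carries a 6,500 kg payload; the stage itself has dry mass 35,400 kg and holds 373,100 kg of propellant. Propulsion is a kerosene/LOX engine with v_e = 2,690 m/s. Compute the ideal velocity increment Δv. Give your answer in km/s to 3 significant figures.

m₀ = payload + dry + propellant = 6,500 + 35,400 + 373,100 = 415,000 kg.
m_f = payload + dry = 6,500 + 35,400 = 41,900 kg.
Rocket equation: Δv = v_e · ln(m₀/m_f) = 2690.0 × ln(9.905) = 2690.0 × 2.2930 ≈ 6168.2 m/s.

Δv ≈ 6.17 km/s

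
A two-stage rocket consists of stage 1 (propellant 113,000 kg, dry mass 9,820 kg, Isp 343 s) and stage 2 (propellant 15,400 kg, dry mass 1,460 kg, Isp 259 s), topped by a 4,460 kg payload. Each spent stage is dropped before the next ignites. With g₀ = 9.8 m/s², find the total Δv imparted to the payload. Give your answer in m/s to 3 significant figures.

Δv ≈ 8400 m/s

Ignition mass of stage 1 = 113,000+9,820 + 15,400+1,460 + 4,460 = 144,140 kg.
Stage 1: m₀ = 144,140 kg, m_f = 144,140 − 113,000 = 31,140 kg; Δv = 343×9.8×ln(4.629) = 3361.4×1.5323 ≈ 5151 m/s.
Stage 2: m₀ = 21,320 kg, m_f = 21,320 − 15,400 = 5,920 kg; Δv = 259×9.8×ln(3.601) = 2538.2×1.2813 ≈ 3252 m/s.
Total Δv = 5151 + 3252 = 8403 m/s.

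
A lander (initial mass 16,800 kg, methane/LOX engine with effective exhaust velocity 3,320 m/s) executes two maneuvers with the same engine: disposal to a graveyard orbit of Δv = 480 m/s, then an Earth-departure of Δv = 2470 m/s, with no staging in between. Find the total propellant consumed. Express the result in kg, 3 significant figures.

total propellant consumed ≈ 9890 kg

After the first burn: m = 16800 × exp(−480/3320.0) = 16800 × 0.86539 = 14,538.6 kg.
After the second burn: m = 14,538.6 × exp(−2470/3320.0) = 14,538.6 × 0.47522 = 6,909.03 kg.
Total propellant = m₀ − m_final = 16800 − 6,909.03 = 9,890.97 kg.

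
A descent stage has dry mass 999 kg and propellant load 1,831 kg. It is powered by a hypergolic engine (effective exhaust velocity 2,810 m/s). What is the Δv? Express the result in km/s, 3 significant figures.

m₀ = m_dry + m_prop = 999 + 1,831 = 2,830 kg.
From the ideal rocket equation, Δv = v_e · ln(m₀/m_f) = 2810.0 × ln(2.833) = 2810.0 × 1.0413 ≈ 2926.0 m/s.

Δv ≈ 2.93 km/s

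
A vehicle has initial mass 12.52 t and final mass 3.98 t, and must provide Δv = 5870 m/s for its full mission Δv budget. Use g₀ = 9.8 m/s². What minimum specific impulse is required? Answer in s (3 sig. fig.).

Isp ≈ 523 s

ln(m₀/m_f) = ln(12520/3980) = ln(3.146) = 1.1460.
v_e = Δv / ln(m₀/m_f) = 5870 / 1.1460 = 5122.0 m/s.
Isp = v_e / g₀ = 5122.0 / 9.8 = 522.6 s.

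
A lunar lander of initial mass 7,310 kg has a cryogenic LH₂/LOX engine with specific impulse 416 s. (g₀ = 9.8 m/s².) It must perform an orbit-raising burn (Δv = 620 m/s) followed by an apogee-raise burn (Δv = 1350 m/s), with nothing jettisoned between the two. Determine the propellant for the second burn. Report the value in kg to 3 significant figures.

v_e = Isp · g₀ = 416 × 9.8 = 4076.8 m/s.
After the first burn: m = 7310 × exp(−620/4076.8) = 7310 × 0.85892 = 6,278.71 kg.
After the second burn: m = 6,278.71 × exp(−1350/4076.8) = 6,278.71 × 0.71810 = 4,508.74 kg.
Second-burn propellant = 6,278.71 − 4,508.74 = 1,769.97 kg.

propellant for the second burn ≈ 1770 kg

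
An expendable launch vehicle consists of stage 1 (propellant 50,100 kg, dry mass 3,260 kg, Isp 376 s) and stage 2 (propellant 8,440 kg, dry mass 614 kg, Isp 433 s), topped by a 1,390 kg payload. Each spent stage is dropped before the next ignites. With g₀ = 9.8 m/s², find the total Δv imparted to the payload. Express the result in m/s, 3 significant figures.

Ignition mass of stage 1 = 50,100+3,260 + 8,440+614 + 1,390 = 63,804 kg.
Stage 1: m₀ = 63,804 kg, m_f = 63,804 − 50,100 = 13,704 kg; Δv = 376×9.8×ln(4.656) = 3684.8×1.5381 ≈ 5668 m/s.
Stage 2: m₀ = 10,444 kg, m_f = 10,444 − 8,440 = 2,004 kg; Δv = 433×9.8×ln(5.212) = 4243.4×1.6509 ≈ 7005 m/s.
Total Δv = 5668 + 7005 = 12673 m/s.

Δv ≈ 12700 m/s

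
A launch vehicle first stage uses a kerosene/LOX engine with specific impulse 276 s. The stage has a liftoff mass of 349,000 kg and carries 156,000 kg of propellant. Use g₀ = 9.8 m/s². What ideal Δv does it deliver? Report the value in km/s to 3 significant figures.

Δv ≈ 1.60 km/s

v_e = Isp · g₀ = 276 × 9.8 = 2704.8 m/s.
m_f = m₀ − m_prop = 349,000 − 156,000 = 193,000 kg.
Rocket equation: Δv = v_e · ln(m₀/m_f) = 2704.8 × ln(1.808) = 2704.8 × 0.5924 ≈ 1602.3 m/s.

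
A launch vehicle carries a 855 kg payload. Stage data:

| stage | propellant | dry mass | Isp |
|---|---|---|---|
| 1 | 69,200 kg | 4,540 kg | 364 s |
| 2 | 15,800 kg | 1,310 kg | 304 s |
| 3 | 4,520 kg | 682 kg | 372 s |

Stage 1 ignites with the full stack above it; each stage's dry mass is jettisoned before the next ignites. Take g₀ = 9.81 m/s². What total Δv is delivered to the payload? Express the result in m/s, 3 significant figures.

Δv ≈ 12900 m/s

Ignition mass of stage 1 = 69,200+4,540 + 15,800+1,310 + 4,520+682 + 855 = 96,907 kg.
Stage 1: m₀ = 96,907 kg, m_f = 96,907 − 69,200 = 27,707 kg; Δv = 364×9.81×ln(3.498) = 3570.8×1.2521 ≈ 4471 m/s.
Stage 2: m₀ = 23,167 kg, m_f = 23,167 − 15,800 = 7,367 kg; Δv = 304×9.81×ln(3.145) = 2982.2×1.1457 ≈ 3417 m/s.
Stage 3: m₀ = 6,057 kg, m_f = 6,057 − 4,520 = 1,537 kg; Δv = 372×9.81×ln(3.941) = 3649.3×1.3714 ≈ 5005 m/s.
Total Δv = 4471 + 3417 + 5005 = 12893 m/s.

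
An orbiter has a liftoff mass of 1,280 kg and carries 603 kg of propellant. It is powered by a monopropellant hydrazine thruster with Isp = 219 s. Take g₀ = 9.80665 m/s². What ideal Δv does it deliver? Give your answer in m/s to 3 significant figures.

v_e = Isp · g₀ = 219 × 9.80665 = 2147.7 m/s.
m_f = m₀ − m_prop = 1,280 − 603 = 677 kg.
Rocket equation: Δv = v_e · ln(m₀/m_f) = 2147.7 × ln(1.891) = 2147.7 × 0.6369 ≈ 1367.9 m/s.

Δv ≈ 1370 m/s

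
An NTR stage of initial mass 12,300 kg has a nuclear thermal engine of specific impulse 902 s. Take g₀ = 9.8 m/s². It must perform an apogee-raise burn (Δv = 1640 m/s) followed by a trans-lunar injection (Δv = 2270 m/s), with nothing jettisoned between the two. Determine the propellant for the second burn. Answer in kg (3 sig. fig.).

propellant for the second burn ≈ 2310 kg

v_e = Isp · g₀ = 902 × 9.8 = 8839.6 m/s.
After the first burn: m = 12300 × exp(−1640/8839.6) = 12300 × 0.83066 = 10,217.1 kg.
After the second burn: m = 10,217.1 × exp(−2270/8839.6) = 10,217.1 × 0.77352 = 7,903.13 kg.
Second-burn propellant = 10,217.1 − 7,903.13 = 2,313.97 kg.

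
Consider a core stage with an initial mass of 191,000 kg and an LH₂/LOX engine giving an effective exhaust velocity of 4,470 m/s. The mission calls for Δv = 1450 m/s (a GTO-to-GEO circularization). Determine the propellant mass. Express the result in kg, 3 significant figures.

propellant mass ≈ 52900 kg

Using Δv = v_e ln(m₀/m_f): m₀/m_f = exp(Δv / v_e) = exp(1450 / 4470.0) = exp(0.3244) = 1.3832.
m_f = 191,000 / 1.3832 = 138,086 kg, so propellant = m₀ − m_f = 191,000 − 138,086 = 52,914 kg.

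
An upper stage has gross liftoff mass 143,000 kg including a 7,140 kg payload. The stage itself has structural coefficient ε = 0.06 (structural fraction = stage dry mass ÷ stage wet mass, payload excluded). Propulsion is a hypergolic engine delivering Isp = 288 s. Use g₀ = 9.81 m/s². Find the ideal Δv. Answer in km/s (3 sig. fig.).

Stage wet mass = m₀ − payload = 143,000 − 7,140 = 135,860 kg.
Stage dry mass = ε × stage wet mass = 0.06 × 135,860 = 8,151.6 kg.
Burnout mass m_f = stage dry + payload = 8,151.6 + 7,140 = 15,291.6 kg.
v_e = Isp · g₀ = 288 × 9.81 = 2825.3 m/s.
By the Tsiolkovsky rocket equation, Δv = v_e · ln(143,000/15,291.6) = 2825.3 × ln(9.352) = 2825.3 × 2.2355 ≈ 6316 m/s.

Δv ≈ 6.32 km/s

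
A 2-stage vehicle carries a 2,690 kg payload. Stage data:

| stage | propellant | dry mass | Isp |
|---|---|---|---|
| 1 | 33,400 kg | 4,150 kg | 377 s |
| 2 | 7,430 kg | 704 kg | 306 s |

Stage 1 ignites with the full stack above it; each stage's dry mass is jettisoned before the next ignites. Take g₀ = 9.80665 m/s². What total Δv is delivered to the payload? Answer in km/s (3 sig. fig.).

Ignition mass of stage 1 = 33,400+4,150 + 7,430+704 + 2,690 = 48,374 kg.
Stage 1: m₀ = 48,374 kg, m_f = 48,374 − 33,400 = 14,974 kg; Δv = 377×9.80665×ln(3.231) = 3697.1×1.1726 ≈ 4335 m/s.
Stage 2: m₀ = 10,824 kg, m_f = 10,824 − 7,430 = 3,394 kg; Δv = 306×9.80665×ln(3.189) = 3000.8×1.1598 ≈ 3480 m/s.
Total Δv = 4335 + 3480 = 7815 m/s.

Δv ≈ 7.82 km/s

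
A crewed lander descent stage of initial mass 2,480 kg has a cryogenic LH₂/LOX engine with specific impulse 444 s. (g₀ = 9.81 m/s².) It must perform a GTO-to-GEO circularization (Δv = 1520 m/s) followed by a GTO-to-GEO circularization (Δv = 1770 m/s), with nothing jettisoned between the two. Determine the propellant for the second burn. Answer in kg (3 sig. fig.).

v_e = Isp · g₀ = 444 × 9.81 = 4355.6 m/s.
After the first burn: m = 2480 × exp(−1520/4355.6) = 2480 × 0.70541 = 1,749.42 kg.
After the second burn: m = 1,749.42 × exp(−1770/4355.6) = 1,749.42 × 0.66606 = 1,165.22 kg.
Second-burn propellant = 1,749.42 − 1,165.22 = 584.2 kg.

propellant for the second burn ≈ 584 kg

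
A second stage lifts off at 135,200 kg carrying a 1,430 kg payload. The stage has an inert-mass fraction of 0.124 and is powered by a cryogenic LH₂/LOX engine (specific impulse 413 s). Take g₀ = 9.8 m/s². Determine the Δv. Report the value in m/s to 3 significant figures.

Stage wet mass = m₀ − payload = 135,200 − 1,430 = 133,770 kg.
Stage dry mass = ε × stage wet mass = 0.124 × 133,770 = 16,587.5 kg.
Burnout mass m_f = stage dry + payload = 16,587.5 + 1,430 = 18,017.5 kg.
v_e = Isp · g₀ = 413 × 9.8 = 4047.4 m/s.
Δv = v_e · ln(135,200/18,017.5) = 4047.4 × ln(7.504) = 4047.4 × 2.0154 ≈ 8157 m/s.

Δv ≈ 8160 m/s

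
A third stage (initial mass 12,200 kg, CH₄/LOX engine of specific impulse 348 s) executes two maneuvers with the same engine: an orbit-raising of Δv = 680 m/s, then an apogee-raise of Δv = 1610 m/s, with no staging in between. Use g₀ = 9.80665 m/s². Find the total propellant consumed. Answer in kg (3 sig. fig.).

total propellant consumed ≈ 5960 kg

v_e = Isp · g₀ = 348 × 9.80665 = 3412.7 m/s.
After the first burn: m = 12200 × exp(−680/3412.7) = 12200 × 0.81934 = 9,995.95 kg.
After the second burn: m = 9,995.95 × exp(−1610/3412.7) = 9,995.95 × 0.62390 = 6,236.47 kg.
Total propellant = m₀ − m_final = 12200 − 6,236.47 = 5,963.53 kg.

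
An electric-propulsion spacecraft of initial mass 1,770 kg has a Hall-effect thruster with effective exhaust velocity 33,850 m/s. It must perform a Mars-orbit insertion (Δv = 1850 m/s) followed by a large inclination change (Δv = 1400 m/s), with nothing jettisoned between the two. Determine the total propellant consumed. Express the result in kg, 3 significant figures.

total propellant consumed ≈ 162 kg

After the first burn: m = 1770 × exp(−1850/33850.0) = 1770 × 0.94681 = 1,675.85 kg.
After the second burn: m = 1,675.85 × exp(−1400/33850.0) = 1,675.85 × 0.95948 = 1,607.94 kg.
Total propellant = m₀ − m_final = 1770 − 1,607.94 = 162.06 kg.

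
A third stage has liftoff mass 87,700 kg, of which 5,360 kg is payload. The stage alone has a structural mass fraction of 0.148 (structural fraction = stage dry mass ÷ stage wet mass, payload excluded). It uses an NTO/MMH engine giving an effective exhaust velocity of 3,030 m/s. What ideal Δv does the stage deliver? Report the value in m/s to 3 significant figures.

Stage wet mass = m₀ − payload = 87,700 − 5,360 = 82,340 kg.
Stage dry mass = ε × stage wet mass = 0.148 × 82,340 = 12,186.3 kg.
Burnout mass m_f = stage dry + payload = 12,186.3 + 5,360 = 17,546.3 kg.
Δv = v_e · ln(87,700/17,546.3) = 3030.0 × ln(4.998) = 3030.0 × 1.6091 ≈ 4876 m/s.

Δv ≈ 4880 m/s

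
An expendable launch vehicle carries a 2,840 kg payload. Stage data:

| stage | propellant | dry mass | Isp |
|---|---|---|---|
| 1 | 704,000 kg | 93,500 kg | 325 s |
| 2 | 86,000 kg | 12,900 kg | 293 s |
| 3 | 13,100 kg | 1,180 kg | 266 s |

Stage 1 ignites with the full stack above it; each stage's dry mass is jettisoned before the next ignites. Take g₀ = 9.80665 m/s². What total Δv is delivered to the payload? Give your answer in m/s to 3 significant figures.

Ignition mass of stage 1 = 704,000+93,500 + 86,000+12,900 + 13,100+1,180 + 2,840 = 913,520 kg.
Stage 1: m₀ = 913,520 kg, m_f = 913,520 − 704,000 = 209,520 kg; Δv = 325×9.80665×ln(4.36) = 3187.2×1.4725 ≈ 4693 m/s.
Stage 2: m₀ = 116,020 kg, m_f = 116,020 − 86,000 = 30,020 kg; Δv = 293×9.80665×ln(3.865) = 2873.3×1.3519 ≈ 3884 m/s.
Stage 3: m₀ = 17,120 kg, m_f = 17,120 − 13,100 = 4,020 kg; Δv = 266×9.80665×ln(4.259) = 2608.6×1.4490 ≈ 3780 m/s.
Total Δv = 4693 + 3884 + 3780 = 12357 m/s.

Δv ≈ 12400 m/s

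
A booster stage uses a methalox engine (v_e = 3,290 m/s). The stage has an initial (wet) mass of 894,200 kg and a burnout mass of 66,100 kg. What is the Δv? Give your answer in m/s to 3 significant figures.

Δv ≈ 8570 m/s

Δv = v_e · ln(m₀/m_f) = 3290.0 × ln(13.53) = 3290.0 × 2.6048 ≈ 8569.7 m/s.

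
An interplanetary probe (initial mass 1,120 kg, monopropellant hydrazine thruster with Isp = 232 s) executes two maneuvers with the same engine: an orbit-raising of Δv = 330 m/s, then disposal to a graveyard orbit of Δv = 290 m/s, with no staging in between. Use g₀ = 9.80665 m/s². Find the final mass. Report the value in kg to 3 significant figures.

v_e = Isp · g₀ = 232 × 9.80665 = 2275.1 m/s.
After the first burn: m = 1120 × exp(−330/2275.1) = 1120 × 0.86498 = 968.778 kg.
After the second burn: m = 968.778 × exp(−290/2275.1) = 968.778 × 0.88032 = 852.835 kg.

final mass ≈ 853 kg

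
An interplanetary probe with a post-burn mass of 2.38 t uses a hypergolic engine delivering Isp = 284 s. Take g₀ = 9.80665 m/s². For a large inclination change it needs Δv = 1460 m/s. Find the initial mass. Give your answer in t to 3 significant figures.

v_e = Isp · g₀ = 284 × 9.80665 = 2785.1 m/s.
Rocket equation: m₀/m_f = exp(Δv / v_e) = exp(1460 / 2785.1) = exp(0.5242) = 1.6891.
m₀ = m_f × 1.6891 = 2.38 × 1.6891 = 4.02006 t.

initial mass ≈ 4.02 t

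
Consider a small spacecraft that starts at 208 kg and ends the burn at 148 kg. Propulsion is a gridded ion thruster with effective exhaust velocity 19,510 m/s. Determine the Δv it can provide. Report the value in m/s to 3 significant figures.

Δv ≈ 6640 m/s

Rocket equation: Δv = v_e · ln(m₀/m_f) = 19510.0 × ln(1.405) = 19510.0 × 0.3403 ≈ 6639.8 m/s.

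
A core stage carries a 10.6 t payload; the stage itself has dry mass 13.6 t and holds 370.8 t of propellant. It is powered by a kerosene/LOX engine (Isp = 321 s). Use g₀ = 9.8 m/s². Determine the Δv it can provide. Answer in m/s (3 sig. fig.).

v_e = Isp · g₀ = 321 × 9.8 = 3145.8 m/s.
m₀ = payload + dry + propellant = 10.6 + 13.6 + 370.8 = 395 t.
m_f = payload + dry = 10.6 + 13.6 = 24.2 t.
Δv = v_e · ln(m₀/m_f) = 3145.8 × ln(16.32) = 3145.8 × 2.7925 ≈ 8784.8 m/s.

Δv ≈ 8780 m/s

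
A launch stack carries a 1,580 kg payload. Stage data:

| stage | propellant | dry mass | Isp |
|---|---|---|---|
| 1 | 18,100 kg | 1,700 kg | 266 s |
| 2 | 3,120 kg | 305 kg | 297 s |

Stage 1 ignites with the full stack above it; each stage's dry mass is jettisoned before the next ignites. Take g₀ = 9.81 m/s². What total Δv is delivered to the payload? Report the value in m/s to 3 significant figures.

Ignition mass of stage 1 = 18,100+1,700 + 3,120+305 + 1,580 = 24,805 kg.
Stage 1: m₀ = 24,805 kg, m_f = 24,805 − 18,100 = 6,705 kg; Δv = 266×9.81×ln(3.699) = 2609.5×1.3082 ≈ 3414 m/s.
Stage 2: m₀ = 5,005 kg, m_f = 5,005 − 3,120 = 1,885 kg; Δv = 297×9.81×ln(2.655) = 2913.6×0.9765 ≈ 2845 m/s.
Total Δv = 3414 + 2845 = 6259 m/s.

Δv ≈ 6260 m/s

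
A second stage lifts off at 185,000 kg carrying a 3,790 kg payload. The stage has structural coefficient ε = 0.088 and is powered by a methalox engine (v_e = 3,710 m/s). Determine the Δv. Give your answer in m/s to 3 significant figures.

Stage wet mass = m₀ − payload = 185,000 − 3,790 = 181,210 kg.
Stage dry mass = ε × stage wet mass = 0.088 × 181,210 = 15,946.5 kg.
Burnout mass m_f = stage dry + payload = 15,946.5 + 3,790 = 19,736.5 kg.
Δv = v_e · ln(185,000/19,736.5) = 3710.0 × ln(9.373) = 3710.0 × 2.2379 ≈ 8303 m/s.

Δv ≈ 8300 m/s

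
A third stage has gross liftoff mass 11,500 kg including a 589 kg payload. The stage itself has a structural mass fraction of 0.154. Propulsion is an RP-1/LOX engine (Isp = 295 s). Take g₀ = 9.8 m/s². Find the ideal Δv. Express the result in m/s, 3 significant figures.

Stage wet mass = m₀ − payload = 11,500 − 589 = 10,911 kg.
Stage dry mass = ε × stage wet mass = 0.154 × 10,911 = 1,680.29 kg.
Burnout mass m_f = stage dry + payload = 1,680.29 + 589 = 2,269.29 kg.
v_e = Isp · g₀ = 295 × 9.8 = 2891.0 m/s.
From the ideal rocket equation, Δv = v_e · ln(11,500/2,269.29) = 2891.0 × ln(5.068) = 2891.0 × 1.6229 ≈ 4692 m/s.

Δv ≈ 4690 m/s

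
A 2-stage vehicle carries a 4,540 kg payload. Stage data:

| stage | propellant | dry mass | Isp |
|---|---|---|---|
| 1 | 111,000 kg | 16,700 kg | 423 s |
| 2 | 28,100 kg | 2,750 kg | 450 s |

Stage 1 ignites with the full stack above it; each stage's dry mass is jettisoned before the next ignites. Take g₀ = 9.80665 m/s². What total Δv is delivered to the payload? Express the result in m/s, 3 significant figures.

Ignition mass of stage 1 = 111,000+16,700 + 28,100+2,750 + 4,540 = 163,090 kg.
Stage 1: m₀ = 163,090 kg, m_f = 163,090 − 111,000 = 52,090 kg; Δv = 423×9.80665×ln(3.131) = 4148.2×1.1413 ≈ 4734 m/s.
Stage 2: m₀ = 35,390 kg, m_f = 35,390 − 28,100 = 7,290 kg; Δv = 450×9.80665×ln(4.855) = 4413.0×1.5799 ≈ 6972 m/s.
Total Δv = 4734 + 6972 = 11706 m/s.

Δv ≈ 11700 m/s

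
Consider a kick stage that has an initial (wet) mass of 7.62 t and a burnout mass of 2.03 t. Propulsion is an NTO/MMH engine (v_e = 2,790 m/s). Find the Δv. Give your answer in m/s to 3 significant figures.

Δv ≈ 3690 m/s

Δv = v_e · ln(m₀/m_f) = 2790.0 × ln(3.754) = 2790.0 × 1.3227 ≈ 3690.4 m/s.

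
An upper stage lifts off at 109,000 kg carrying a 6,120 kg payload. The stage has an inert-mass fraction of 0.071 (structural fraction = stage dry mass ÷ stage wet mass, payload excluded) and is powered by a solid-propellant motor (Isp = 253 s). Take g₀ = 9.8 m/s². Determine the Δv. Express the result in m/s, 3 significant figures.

Stage wet mass = m₀ − payload = 109,000 − 6,120 = 102,880 kg.
Stage dry mass = ε × stage wet mass = 0.071 × 102,880 = 7,304.48 kg.
Burnout mass m_f = stage dry + payload = 7,304.48 + 6,120 = 13,424.48 kg.
v_e = Isp · g₀ = 253 × 9.8 = 2479.4 m/s.
Rocket equation: Δv = v_e · ln(109,000/13,424.48) = 2479.4 × ln(8.119) = 2479.4 × 2.0943 ≈ 5193 m/s.

Δv ≈ 5190 m/s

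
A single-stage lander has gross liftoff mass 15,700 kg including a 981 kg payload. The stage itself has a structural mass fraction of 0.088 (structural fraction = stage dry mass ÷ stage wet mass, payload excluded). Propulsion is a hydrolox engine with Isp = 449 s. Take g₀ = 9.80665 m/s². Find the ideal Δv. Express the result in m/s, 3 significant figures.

Stage wet mass = m₀ − payload = 15,700 − 981 = 14,719 kg.
Stage dry mass = ε × stage wet mass = 0.088 × 14,719 = 1,295.27 kg.
Burnout mass m_f = stage dry + payload = 1,295.27 + 981 = 2,276.27 kg.
v_e = Isp · g₀ = 449 × 9.80665 = 4403.2 m/s.
Δv = v_e · ln(15,700/2,276.27) = 4403.2 × ln(6.897) = 4403.2 × 1.9311 ≈ 8503 m/s.

Δv ≈ 8500 m/s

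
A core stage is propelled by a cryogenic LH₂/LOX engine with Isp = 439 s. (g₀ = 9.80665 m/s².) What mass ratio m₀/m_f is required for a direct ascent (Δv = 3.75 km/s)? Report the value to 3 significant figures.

v_e = Isp · g₀ = 439 × 9.80665 = 4305.1 m/s.
By the Tsiolkovsky rocket equation, m₀/m_f = exp(Δv / v_e) = exp(3750 / 4305.1) = exp(0.8711) = 2.3894.

mass ratio ≈ 2.39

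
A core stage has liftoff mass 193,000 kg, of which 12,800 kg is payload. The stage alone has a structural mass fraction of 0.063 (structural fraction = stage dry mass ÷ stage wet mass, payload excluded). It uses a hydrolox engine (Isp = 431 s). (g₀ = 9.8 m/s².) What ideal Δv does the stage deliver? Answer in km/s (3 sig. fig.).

Stage wet mass = m₀ − payload = 193,000 − 12,800 = 180,200 kg.
Stage dry mass = ε × stage wet mass = 0.063 × 180,200 = 11,352.6 kg.
Burnout mass m_f = stage dry + payload = 11,352.6 + 12,800 = 24,152.6 kg.
v_e = Isp · g₀ = 431 × 9.8 = 4223.8 m/s.
Δv = v_e · ln(193,000/24,152.6) = 4223.8 × ln(7.991) = 4223.8 × 2.0783 ≈ 8778 m/s.

Δv ≈ 8.78 km/s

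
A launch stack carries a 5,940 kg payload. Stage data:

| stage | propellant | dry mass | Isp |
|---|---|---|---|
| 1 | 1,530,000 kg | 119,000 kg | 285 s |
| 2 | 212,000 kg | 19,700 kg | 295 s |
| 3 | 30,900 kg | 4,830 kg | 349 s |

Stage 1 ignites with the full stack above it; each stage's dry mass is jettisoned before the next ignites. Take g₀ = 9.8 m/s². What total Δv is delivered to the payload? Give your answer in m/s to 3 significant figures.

Ignition mass of stage 1 = 1,530,000+119,000 + 212,000+19,700 + 30,900+4,830 + 5,940 = 1,922,370 kg.
Stage 1: m₀ = 1,922,370 kg, m_f = 1,922,370 − 1,530,000 = 392,370 kg; Δv = 285×9.8×ln(4.899) = 2793.0×1.5891 ≈ 4438 m/s.
Stage 2: m₀ = 273,370 kg, m_f = 273,370 − 212,000 = 61,370 kg; Δv = 295×9.8×ln(4.454) = 2891.0×1.4939 ≈ 4319 m/s.
Stage 3: m₀ = 41,670 kg, m_f = 41,670 − 30,900 = 10,770 kg; Δv = 349×9.8×ln(3.869) = 3420.2×1.3530 ≈ 4628 m/s.
Total Δv = 4438 + 4319 + 4628 = 13385 m/s.

Δv ≈ 13400 m/s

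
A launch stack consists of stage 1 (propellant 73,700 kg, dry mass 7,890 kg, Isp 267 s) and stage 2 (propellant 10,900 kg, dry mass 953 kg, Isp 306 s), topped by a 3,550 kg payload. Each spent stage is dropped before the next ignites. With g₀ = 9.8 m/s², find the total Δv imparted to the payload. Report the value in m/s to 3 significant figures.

Ignition mass of stage 1 = 73,700+7,890 + 10,900+953 + 3,550 = 96,993 kg.
Stage 1: m₀ = 96,993 kg, m_f = 96,993 − 73,700 = 23,293 kg; Δv = 267×9.8×ln(4.164) = 2616.6×1.4265 ≈ 3733 m/s.
Stage 2: m₀ = 15,403 kg, m_f = 15,403 − 10,900 = 4,503 kg; Δv = 306×9.8×ln(3.421) = 2998.8×1.2298 ≈ 3688 m/s.
Total Δv = 3733 + 3688 = 7421 m/s.

Δv ≈ 7420 m/s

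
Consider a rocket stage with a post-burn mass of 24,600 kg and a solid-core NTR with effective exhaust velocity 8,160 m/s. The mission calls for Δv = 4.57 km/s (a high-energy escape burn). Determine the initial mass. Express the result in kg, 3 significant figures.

initial mass ≈ 43100 kg

m₀/m_f = exp(Δv / v_e) = exp(4570 / 8160.0) = exp(0.5600) = 1.7508.
m₀ = m_f × 1.7508 = 24,600 × 1.7508 = 43,069.7 kg.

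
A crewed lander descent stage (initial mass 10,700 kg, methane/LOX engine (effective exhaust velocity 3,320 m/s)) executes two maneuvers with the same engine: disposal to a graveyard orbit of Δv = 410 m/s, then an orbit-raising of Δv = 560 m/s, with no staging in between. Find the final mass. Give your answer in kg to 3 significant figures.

After the first burn: m = 10700 × exp(−410/3320.0) = 10700 × 0.88383 = 9,456.98 kg.
After the second burn: m = 9,456.98 × exp(−560/3320.0) = 9,456.98 × 0.84478 = 7,989.07 kg.

final mass ≈ 7990 kg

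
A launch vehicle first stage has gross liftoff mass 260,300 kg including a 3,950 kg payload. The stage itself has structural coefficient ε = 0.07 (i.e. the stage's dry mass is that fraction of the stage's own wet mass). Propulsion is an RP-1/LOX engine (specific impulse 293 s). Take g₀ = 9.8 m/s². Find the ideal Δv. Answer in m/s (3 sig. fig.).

Δv ≈ 7110 m/s

Stage wet mass = m₀ − payload = 260,300 − 3,950 = 256,350 kg.
Stage dry mass = ε × stage wet mass = 0.07 × 256,350 = 17,944.5 kg.
Burnout mass m_f = stage dry + payload = 17,944.5 + 3,950 = 21,894.5 kg.
v_e = Isp · g₀ = 293 × 9.8 = 2871.4 m/s.
From the ideal rocket equation, Δv = v_e · ln(260,300/21,894.5) = 2871.4 × ln(11.89) = 2871.4 × 2.4756 ≈ 7108 m/s.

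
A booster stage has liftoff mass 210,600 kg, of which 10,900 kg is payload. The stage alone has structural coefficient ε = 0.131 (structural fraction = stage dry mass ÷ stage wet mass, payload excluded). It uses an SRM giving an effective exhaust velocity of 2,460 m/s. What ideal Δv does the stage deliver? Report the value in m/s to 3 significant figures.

Δv ≈ 4270 m/s

Stage wet mass = m₀ − payload = 210,600 − 10,900 = 199,700 kg.
Stage dry mass = ε × stage wet mass = 0.131 × 199,700 = 26,160.7 kg.
Burnout mass m_f = stage dry + payload = 26,160.7 + 10,900 = 37,060.7 kg.
Rocket equation: Δv = v_e · ln(210,600/37,060.7) = 2460.0 × ln(5.683) = 2460.0 × 1.7374 ≈ 4274 m/s.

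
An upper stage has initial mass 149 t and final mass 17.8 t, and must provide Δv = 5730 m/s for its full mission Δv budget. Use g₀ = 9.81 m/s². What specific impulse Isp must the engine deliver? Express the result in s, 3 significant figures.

ln(m₀/m_f) = ln(149000/17800) = ln(8.371) = 2.1247.
Rocket equation: v_e = Δv / ln(m₀/m_f) = 5730 / 2.1247 = 2696.8 m/s.
Isp = v_e / g₀ = 2696.8 / 9.81 = 274.9 s.

Isp ≈ 275 s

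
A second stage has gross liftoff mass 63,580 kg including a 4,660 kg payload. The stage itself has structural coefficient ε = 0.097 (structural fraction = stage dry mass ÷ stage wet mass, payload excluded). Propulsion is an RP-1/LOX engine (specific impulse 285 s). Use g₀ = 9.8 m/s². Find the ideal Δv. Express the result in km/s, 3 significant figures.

Stage wet mass = m₀ − payload = 63,580 − 4,660 = 58,920 kg.
Stage dry mass = ε × stage wet mass = 0.097 × 58,920 = 5,715.24 kg.
Burnout mass m_f = stage dry + payload = 5,715.24 + 4,660 = 10,375.24 kg.
v_e = Isp · g₀ = 285 × 9.8 = 2793.0 m/s.
From the ideal rocket equation, Δv = v_e · ln(63,580/10,375.24) = 2793.0 × ln(6.128) = 2793.0 × 1.8129 ≈ 5063 m/s.

Δv ≈ 5.06 km/s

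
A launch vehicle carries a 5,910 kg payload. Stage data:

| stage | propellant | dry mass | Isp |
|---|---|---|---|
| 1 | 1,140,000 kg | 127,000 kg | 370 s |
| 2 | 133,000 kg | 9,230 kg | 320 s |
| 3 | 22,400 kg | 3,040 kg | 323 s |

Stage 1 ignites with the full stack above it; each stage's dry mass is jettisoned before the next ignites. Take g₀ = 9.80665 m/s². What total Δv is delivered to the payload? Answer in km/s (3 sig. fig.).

Δv ≈ 14.2 km/s

Ignition mass of stage 1 = 1,140,000+127,000 + 133,000+9,230 + 22,400+3,040 + 5,910 = 1,440,580 kg.
Stage 1: m₀ = 1,440,580 kg, m_f = 1,440,580 − 1,140,000 = 300,580 kg; Δv = 370×9.80665×ln(4.793) = 3628.5×1.5671 ≈ 5686 m/s.
Stage 2: m₀ = 173,580 kg, m_f = 173,580 − 133,000 = 40,580 kg; Δv = 320×9.80665×ln(4.277) = 3138.1×1.4534 ≈ 4561 m/s.
Stage 3: m₀ = 31,350 kg, m_f = 31,350 − 22,400 = 8,950 kg; Δv = 323×9.80665×ln(3.503) = 3167.5×1.2536 ≈ 3971 m/s.
Total Δv = 5686 + 4561 + 3971 = 14218 m/s.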